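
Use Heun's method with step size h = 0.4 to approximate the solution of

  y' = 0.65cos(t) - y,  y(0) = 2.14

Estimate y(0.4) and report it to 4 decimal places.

Heun: k1 = f(t_n, y_n); k2 = f(t_n + h, y_n + h·k1); y_{n+1} = y_n + (h/2)·(k1 + k2).
t=0.000000, y=2.140000:
  k1 = f(0.000000, 2.140000) = -1.490000
  k2 = f(0.400000, 1.544000) = -0.945310
  y ← 2.140000 + (0.4/2)·(-1.490000 + (-0.945310)) = 1.652938
y(0.4) ≈ 1.6529

1.6529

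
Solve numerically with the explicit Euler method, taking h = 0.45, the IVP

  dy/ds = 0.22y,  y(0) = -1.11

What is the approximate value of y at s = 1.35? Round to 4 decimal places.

-1.4734

Euler: y_{n+1} = y_n + h·f(s_n, y_n).
s=0.000000, y=-1.110000: f=-0.244200 → y ← -1.110000 + 0.45·(-0.244200) = -1.219890
s=0.450000, y=-1.219890: f=-0.268376 → y ← -1.219890 + 0.45·(-0.268376) = -1.340659
s=0.900000, y=-1.340659: f=-0.294945 → y ← -1.340659 + 0.45·(-0.294945) = -1.473384
y(1.35) ≈ -1.4734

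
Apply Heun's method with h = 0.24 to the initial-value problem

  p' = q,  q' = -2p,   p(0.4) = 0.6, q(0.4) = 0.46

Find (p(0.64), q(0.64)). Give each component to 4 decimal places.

Heun on (p,q): k1 = f(x_n, state_n); k2 = f(x_n + h, state_n + h·k1); state_{n+1} = state_n + (h/2)·(k1 + k2).
0.400000: (0.600000, 0.460000)
  k1 = (0.460000, -1.200000)
  predictor → (0.710400, 0.172000)
  k2 = (0.172000, -1.420800)
  → (0.675840, 0.145504)
(p(0.64), q(0.64)) ≈ (0.6758, 0.1455)

0.6758, 0.1455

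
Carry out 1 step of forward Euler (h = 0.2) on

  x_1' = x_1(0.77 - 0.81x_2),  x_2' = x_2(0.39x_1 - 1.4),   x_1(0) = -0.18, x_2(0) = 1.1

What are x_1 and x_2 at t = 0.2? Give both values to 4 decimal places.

-0.1756, 0.7766

Euler on (x_1,x_2): x_1_{n+1} = x_1_n + h·x_1', x_2_{n+1} = x_2_n + h·x_2'.
0.000000: (-0.180000, 1.100000); f=(0.021780, -1.617220) → (-0.175644, 0.776556)
(x_1(0.2), x_2(0.2)) ≈ (-0.1756, 0.7766)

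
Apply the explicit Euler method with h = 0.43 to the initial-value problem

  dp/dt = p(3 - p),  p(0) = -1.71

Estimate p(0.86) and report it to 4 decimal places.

Euler: p_{n+1} = p_n + h·f(t_n, p_n).
t=0.000000, p=-1.710000: f=-8.054100 → p ← -1.710000 + 0.43·(-8.054100) = -5.173263
t=0.430000, p=-5.173263: f=-42.282439 → p ← -5.173263 + 0.43·(-42.282439) = -23.354712
p(0.86) ≈ -23.3547

-23.3547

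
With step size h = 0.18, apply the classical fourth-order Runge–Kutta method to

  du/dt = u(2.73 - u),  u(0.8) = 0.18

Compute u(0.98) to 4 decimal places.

0.2824

RK4: k1 = f(t_n, u_n); k2 = f(t_n + h/2, u_n + (h/2)·k1); k3 = f(t_n + h/2, u_n + (h/2)·k2); k4 = f(t_n + h, u_n + h·k3); u_{n+1} = u_n + (h/6)·(k1 + 2k2 + 2k3 + k4).
t=0.800000, u=0.180000:
  k1 = f(0.800000, 0.180000) = 0.459000
  k2 = f(0.890000, 0.221310) = 0.555198
  k3 = f(0.890000, 0.229968) = 0.574927
  k4 = f(0.980000, 0.283487) = 0.693554
  u ← 0.180000 + (0.18/6)·(k1 + 2k2 + 2k3 + k4) = 0.282384
u(0.98) ≈ 0.2824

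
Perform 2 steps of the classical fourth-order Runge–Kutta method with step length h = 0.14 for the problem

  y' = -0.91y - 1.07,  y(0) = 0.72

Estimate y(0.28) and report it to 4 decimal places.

RK4: k1 = f(t_n, y_n); k2 = f(t_n + h/2, y_n + (h/2)·k1); k3 = f(t_n + h/2, y_n + (h/2)·k2); k4 = f(t_n + h, y_n + h·k3); y_{n+1} = y_n + (h/6)·(k1 + 2k2 + 2k3 + k4).
t=0.000000, y=0.720000:
  k1 = f(0.000000, 0.720000) = -1.725200
  k2 = f(0.070000, 0.599236) = -1.615305
  k3 = f(0.070000, 0.606929) = -1.622305
  k4 = f(0.140000, 0.492877) = -1.518518
  y ← 0.720000 + (0.14/6)·(k1 + 2k2 + 2k3 + k4) = 0.493225
t=0.140000, y=0.493225:
  k1 = f(0.140000, 0.493225) = -1.518835
  k2 = f(0.210000, 0.386906) = -1.422085
  k3 = f(0.210000, 0.393679) = -1.428248
  k4 = f(0.280000, 0.293270) = -1.336876
  y ← 0.493225 + (0.14/6)·(k1 + 2k2 + 2k3 + k4) = 0.293576
y(0.28) ≈ 0.2936

0.2936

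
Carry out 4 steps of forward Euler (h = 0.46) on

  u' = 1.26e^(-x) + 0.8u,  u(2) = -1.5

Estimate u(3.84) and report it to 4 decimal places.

Euler: u_{n+1} = u_n + h·f(x_n, u_n).
x=2.000000, u=-1.500000: f=-1.029478 → u ← -1.500000 + 0.46·(-1.029478) = -1.973560
x=2.460000, u=-1.973560: f=-1.471200 → u ← -1.973560 + 0.46·(-1.471200) = -2.650312
x=2.920000, u=-2.650312: f=-2.052293 → u ← -2.650312 + 0.46·(-2.052293) = -3.594366
x=3.380000, u=-3.594366: f=-2.832593 → u ← -3.594366 + 0.46·(-2.832593) = -4.897359
u(3.84) ≈ -4.8974

-4.8974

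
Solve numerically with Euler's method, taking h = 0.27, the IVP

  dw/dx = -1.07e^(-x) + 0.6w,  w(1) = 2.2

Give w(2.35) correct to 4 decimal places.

Euler: w_{n+1} = w_n + h·f(x_n, w_n).
x=1.000000, w=2.200000: f=0.926369 → w ← 2.200000 + 0.27·0.926369 = 2.450120
x=1.270000, w=2.450120: f=1.169582 → w ← 2.450120 + 0.27·1.169582 = 2.765907
x=1.540000, w=2.765907: f=1.430156 → w ← 2.765907 + 0.27·1.430156 = 3.152049
x=1.810000, w=3.152049: f=1.716119 → w ← 3.152049 + 0.27·1.716119 = 3.615401
x=2.080000, w=3.615401: f=2.035565 → w ← 3.615401 + 0.27·2.035565 = 4.165004
w(2.35) ≈ 4.1650

4.1650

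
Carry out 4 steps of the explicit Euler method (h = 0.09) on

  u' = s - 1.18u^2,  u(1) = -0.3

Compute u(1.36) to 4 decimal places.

Euler: u_{n+1} = u_n + h·f(s_n, u_n).
s=1.000000, u=-0.300000: f=0.893800 → u ← -0.300000 + 0.09·0.893800 = -0.219558
s=1.090000, u=-0.219558: f=1.033117 → u ← -0.219558 + 0.09·1.033117 = -0.126577
s=1.180000, u=-0.126577: f=1.161094 → u ← -0.126577 + 0.09·1.161094 = -0.022079
s=1.270000, u=-0.022079: f=1.269425 → u ← -0.022079 + 0.09·1.269425 = 0.092169
u(1.36) ≈ 0.0922

0.0922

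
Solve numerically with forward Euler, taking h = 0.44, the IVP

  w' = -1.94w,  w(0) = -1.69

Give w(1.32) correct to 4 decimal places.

Euler: w_{n+1} = w_n + h·f(s_n, w_n).
s=0.000000, w=-1.690000: f=3.278600 → w ← -1.690000 + 0.44·3.278600 = -0.247416
s=0.440000, w=-0.247416: f=0.479987 → w ← -0.247416 + 0.44·0.479987 = -0.036222
s=0.880000, w=-0.036222: f=0.070270 → w ← -0.036222 + 0.44·0.070270 = -0.005303
w(1.32) ≈ -0.0053

-0.0053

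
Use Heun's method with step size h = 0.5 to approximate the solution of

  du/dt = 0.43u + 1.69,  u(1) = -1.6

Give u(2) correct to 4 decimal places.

-0.3582

Heun: k1 = f(t_n, u_n); k2 = f(t_n + h, u_n + h·k1); u_{n+1} = u_n + (h/2)·(k1 + k2).
t=1.000000, u=-1.600000:
  k1 = f(1.000000, -1.600000) = 1.002000
  k2 = f(1.500000, -1.099000) = 1.217430
  u ← -1.600000 + (0.5/2)·(1.002000 + 1.217430) = -1.045143
t=1.500000, u=-1.045143:
  k1 = f(1.500000, -1.045143) = 1.240589
  k2 = f(2.000000, -0.424848) = 1.507315
  u ← -1.045143 + (0.5/2)·(1.240589 + 1.507315) = -0.358166
u(2) ≈ -0.3582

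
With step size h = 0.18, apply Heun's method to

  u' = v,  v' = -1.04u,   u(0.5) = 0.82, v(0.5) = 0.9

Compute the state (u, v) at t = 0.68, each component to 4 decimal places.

Heun on (u,v): k1 = f(t_n, state_n); k2 = f(t_n + h, state_n + h·k1); state_{n+1} = state_n + (h/2)·(k1 + k2).
0.500000: (0.820000, 0.900000)
  k1 = (0.900000, -0.852800)
  predictor → (0.982000, 0.746496)
  k2 = (0.746496, -1.021280)
  → (0.968185, 0.731333)
(u(0.68), v(0.68)) ≈ (0.9682, 0.7313)

0.9682, 0.7313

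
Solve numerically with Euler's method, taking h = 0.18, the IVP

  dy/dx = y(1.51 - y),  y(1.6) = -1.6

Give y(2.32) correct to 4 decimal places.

-25.0564

Euler: y_{n+1} = y_n + h·f(x_n, y_n).
x=1.600000, y=-1.600000: f=-4.976000 → y ← -1.600000 + 0.18·(-4.976000) = -2.495680
x=1.780000, y=-2.495680: f=-9.996895 → y ← -2.495680 + 0.18·(-9.996895) = -4.295121
x=1.960000, y=-4.295121: f=-24.933699 → y ← -4.295121 + 0.18·(-24.933699) = -8.783187
x=2.140000, y=-8.783187: f=-90.406986 → y ← -8.783187 + 0.18·(-90.406986) = -25.056445
y(2.32) ≈ -25.0564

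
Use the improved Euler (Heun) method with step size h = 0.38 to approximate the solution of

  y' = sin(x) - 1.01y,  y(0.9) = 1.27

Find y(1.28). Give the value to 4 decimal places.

1.1498

Heun: k1 = f(x_n, y_n); k2 = f(x_n + h, y_n + h·k1); y_{n+1} = y_n + (h/2)·(k1 + k2).
x=0.900000, y=1.270000:
  k1 = f(0.900000, 1.270000) = -0.499373
  k2 = f(1.280000, 1.080238) = -0.133025
  y ← 1.270000 + (0.38/2)·(-0.499373 + (-0.133025)) = 1.149844
y(1.28) ≈ 1.1498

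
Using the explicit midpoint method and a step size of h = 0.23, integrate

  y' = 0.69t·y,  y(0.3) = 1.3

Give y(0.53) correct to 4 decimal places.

Midpoint: k1 = f(t_n, y_n); k2 = f(t_n + h/2, y_n + (h/2)·k1); y_{n+1} = y_n + h·k2.
t=0.300000, y=1.300000:
  k1 = f(0.300000, 1.300000) = 0.269100
  k2 = f(0.415000, 1.330947) = 0.381117
  y ← 1.300000 + 0.23·0.381117 = 1.387657
y(0.53) ≈ 1.3877

1.3877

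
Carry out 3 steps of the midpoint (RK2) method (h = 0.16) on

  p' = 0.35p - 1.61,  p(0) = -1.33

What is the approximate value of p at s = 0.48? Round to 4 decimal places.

Midpoint: k1 = f(s_n, p_n); k2 = f(s_n + h/2, p_n + (h/2)·k1); p_{n+1} = p_n + h·k2.
s=0.000000, p=-1.330000:
  k1 = f(0.000000, -1.330000) = -2.075500
  k2 = f(0.080000, -1.496040) = -2.133614
  p ← -1.330000 + 0.16·(-2.133614) = -1.671378
s=0.160000, p=-1.671378:
  k1 = f(0.160000, -1.671378) = -2.194982
  k2 = f(0.240000, -1.846977) = -2.256442
  p ← -1.671378 + 0.16·(-2.256442) = -2.032409
s=0.320000, p=-2.032409:
  k1 = f(0.320000, -2.032409) = -2.321343
  k2 = f(0.400000, -2.218116) = -2.386341
  p ← -2.032409 + 0.16·(-2.386341) = -2.414223
p(0.48) ≈ -2.4142

-2.4142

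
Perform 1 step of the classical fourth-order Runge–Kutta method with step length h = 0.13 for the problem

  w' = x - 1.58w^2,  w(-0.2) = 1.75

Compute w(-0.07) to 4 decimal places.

RK4: k1 = f(x_n, w_n); k2 = f(x_n + h/2, w_n + (h/2)·k1); k3 = f(x_n + h/2, w_n + (h/2)·k2); k4 = f(x_n + h, w_n + h·k3); w_{n+1} = w_n + (h/6)·(k1 + 2k2 + 2k3 + k4).
x=-0.200000, w=1.750000:
  k1 = f(-0.200000, 1.750000) = -5.038750
  k2 = f(-0.135000, 1.422481) = -3.332056
  k3 = f(-0.135000, 1.533416) = -3.850158
  k4 = f(-0.070000, 1.249479) = -2.536694
  w ← 1.750000 + (0.13/6)·(k1 + 2k2 + 2k3 + k4) = 1.274636
w(-0.07) ≈ 1.2746

1.2746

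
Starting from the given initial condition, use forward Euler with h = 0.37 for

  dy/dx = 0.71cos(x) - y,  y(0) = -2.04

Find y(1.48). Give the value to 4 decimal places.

0.0806

Euler: y_{n+1} = y_n + h·f(x_n, y_n).
x=0.000000, y=-2.040000: f=2.750000 → y ← -2.040000 + 0.37·2.750000 = -1.022500
x=0.370000, y=-1.022500: f=1.684452 → y ← -1.022500 + 0.37·1.684452 = -0.399253
x=0.740000, y=-0.399253: f=0.923565 → y ← -0.399253 + 0.37·0.923565 = -0.057533
x=1.110000, y=-0.057533: f=0.373243 → y ← -0.057533 + 0.37·0.373243 = 0.080567
y(1.48) ≈ 0.0806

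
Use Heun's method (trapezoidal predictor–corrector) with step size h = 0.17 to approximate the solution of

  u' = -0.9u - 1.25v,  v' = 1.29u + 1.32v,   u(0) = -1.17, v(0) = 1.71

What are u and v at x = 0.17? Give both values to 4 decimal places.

Heun on (u,v): k1 = f(x_n, state_n); k2 = f(x_n + h, state_n + h·k1); state_{n+1} = state_n + (h/2)·(k1 + k2).
0.000000: (-1.170000, 1.710000)
  k1 = (-1.084500, 0.747900)
  predictor → (-1.354365, 1.837143)
  k2 = (-1.077500, 0.677898)
  → (-1.353770, 1.831193)
(u(0.17), v(0.17)) ≈ (-1.3538, 1.8312)

-1.3538, 1.8312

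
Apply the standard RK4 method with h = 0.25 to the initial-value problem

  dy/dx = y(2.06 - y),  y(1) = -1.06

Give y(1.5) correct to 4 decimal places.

RK4: k1 = f(x_n, y_n); k2 = f(x_n + h/2, y_n + (h/2)·k1); k3 = f(x_n + h/2, y_n + (h/2)·k2); k4 = f(x_n + h, y_n + h·k3); y_{n+1} = y_n + (h/6)·(k1 + 2k2 + 2k3 + k4).
x=1.000000, y=-1.060000:
  k1 = f(1.000000, -1.060000) = -3.307200
  k2 = f(1.125000, -1.473400) = -5.206112
  k3 = f(1.125000, -1.710764) = -6.450887
  k4 = f(1.250000, -2.672722) = -12.649248
  y ← -1.060000 + (0.25/6)·(k1 + 2k2 + 2k3 + k4) = -2.696269
x=1.250000, y=-2.696269:
  k1 = f(1.250000, -2.696269) = -12.824177
  k2 = f(1.375000, -4.299291) = -27.340440
  k3 = f(1.375000, -6.113824) = -49.973315
  k4 = f(1.500000, -15.189597) = -262.014434
  y ← -2.696269 + (0.25/6)·(k1 + 2k2 + 2k3 + k4) = -20.590690
y(1.5) ≈ -20.5907

-20.5907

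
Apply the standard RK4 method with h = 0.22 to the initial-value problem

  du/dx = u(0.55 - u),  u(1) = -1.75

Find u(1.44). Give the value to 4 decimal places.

RK4: k1 = f(x_n, u_n); k2 = f(x_n + h/2, u_n + (h/2)·k1); k3 = f(x_n + h/2, u_n + (h/2)·k2); k4 = f(x_n + h, u_n + h·k3); u_{n+1} = u_n + (h/6)·(k1 + 2k2 + 2k3 + k4).
x=1.000000, u=-1.750000:
  k1 = f(1.000000, -1.750000) = -4.025000
  k2 = f(1.110000, -2.192750) = -6.014165
  k3 = f(1.110000, -2.411558) = -7.141970
  k4 = f(1.220000, -3.321233) = -12.857269
  u ← -1.750000 + (0.22/6)·(k1 + 2k2 + 2k3 + k4) = -3.333800
x=1.220000, u=-3.333800:
  k1 = f(1.220000, -3.333800) = -12.947811
  k2 = f(1.330000, -4.758059) = -25.256057
  k3 = f(1.330000, -6.111966) = -40.717710
  k4 = f(1.440000, -12.291696) = -157.846224
  u ← -3.333800 + (0.22/6)·(k1 + 2k2 + 2k3 + k4) = -14.434324
u(1.44) ≈ -14.4343

-14.4343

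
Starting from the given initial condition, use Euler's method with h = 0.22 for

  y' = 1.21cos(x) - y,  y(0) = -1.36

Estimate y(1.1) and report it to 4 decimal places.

0.3093

Euler: y_{n+1} = y_n + h·f(x_n, y_n).
x=0.000000, y=-1.360000: f=2.570000 → y ← -1.360000 + 0.22·2.570000 = -0.794600
x=0.220000, y=-0.794600: f=1.975436 → y ← -0.794600 + 0.22·1.975436 = -0.360004
x=0.440000, y=-0.360004: f=1.454754 → y ← -0.360004 + 0.22·1.454754 = -0.039958
x=0.660000, y=-0.039958: f=0.995849 → y ← -0.039958 + 0.22·0.995849 = 0.179128
x=0.880000, y=0.179128: f=0.591824 → y ← 0.179128 + 0.22·0.591824 = 0.309330
y(1.1) ≈ 0.3093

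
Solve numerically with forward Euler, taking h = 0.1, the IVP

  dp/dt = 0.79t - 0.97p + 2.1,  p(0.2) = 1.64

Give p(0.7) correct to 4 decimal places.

1.9866

Euler: p_{n+1} = p_n + h·f(t_n, p_n).
t=0.200000, p=1.640000: f=0.667200 → p ← 1.640000 + 0.1·0.667200 = 1.706720
t=0.300000, p=1.706720: f=0.681482 → p ← 1.706720 + 0.1·0.681482 = 1.774868
t=0.400000, p=1.774868: f=0.694378 → p ← 1.774868 + 0.1·0.694378 = 1.844306
t=0.500000, p=1.844306: f=0.706023 → p ← 1.844306 + 0.1·0.706023 = 1.914908
t=0.600000, p=1.914908: f=0.716539 → p ← 1.914908 + 0.1·0.716539 = 1.986562
p(0.7) ≈ 1.9866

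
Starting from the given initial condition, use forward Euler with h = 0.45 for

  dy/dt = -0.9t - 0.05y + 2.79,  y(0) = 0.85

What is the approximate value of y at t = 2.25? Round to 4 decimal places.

Euler: y_{n+1} = y_n + h·f(t_n, y_n).
t=0.000000, y=0.850000: f=2.747500 → y ← 0.850000 + 0.45·2.747500 = 2.086375
t=0.450000, y=2.086375: f=2.280681 → y ← 2.086375 + 0.45·2.280681 = 3.112682
t=0.900000, y=3.112682: f=1.824366 → y ← 3.112682 + 0.45·1.824366 = 3.933646
t=1.350000, y=3.933646: f=1.378318 → y ← 3.933646 + 0.45·1.378318 = 4.553889
t=1.800000, y=4.553889: f=0.942306 → y ← 4.553889 + 0.45·0.942306 = 4.977927
y(2.25) ≈ 4.9779

4.9779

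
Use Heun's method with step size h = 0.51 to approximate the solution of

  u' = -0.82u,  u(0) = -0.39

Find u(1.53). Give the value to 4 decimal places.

-0.1169

Heun: k1 = f(t_n, u_n); k2 = f(t_n + h, u_n + h·k1); u_{n+1} = u_n + (h/2)·(k1 + k2).
t=0.000000, u=-0.390000:
  k1 = f(0.000000, -0.390000) = 0.319800
  k2 = f(0.510000, -0.226902) = 0.186060
  u ← -0.390000 + (0.51/2)·(0.319800 + 0.186060) = -0.261006
t=0.510000, u=-0.261006:
  k1 = f(0.510000, -0.261006) = 0.214025
  k2 = f(1.020000, -0.151853) = 0.124520
  u ← -0.261006 + (0.51/2)·(0.214025 + 0.124520) = -0.174677
t=1.020000, u=-0.174677:
  k1 = f(1.020000, -0.174677) = 0.143235
  k2 = f(1.530000, -0.101627) = 0.083334
  u ← -0.174677 + (0.51/2)·(0.143235 + 0.083334) = -0.116902
u(1.53) ≈ -0.1169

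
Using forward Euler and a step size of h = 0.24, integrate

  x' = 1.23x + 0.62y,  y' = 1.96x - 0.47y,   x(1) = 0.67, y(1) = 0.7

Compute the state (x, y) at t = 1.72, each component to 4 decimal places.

Euler on (x,y): x_{n+1} = x_n + h·x', y_{n+1} = y_n + h·y'.
1.000000: (0.670000, 0.700000); f=(1.258100, 0.984200) → (0.971944, 0.936208)
1.240000: (0.971944, 0.936208); f=(1.775940, 1.464992) → (1.398170, 1.287806)
1.480000: (1.398170, 1.287806); f=(2.518188, 2.135144) → (2.002535, 1.800241)
(x(1.72), y(1.72)) ≈ (2.0025, 1.8002)

2.0025, 1.8002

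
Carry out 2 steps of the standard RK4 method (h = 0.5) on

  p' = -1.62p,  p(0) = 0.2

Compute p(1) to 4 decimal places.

RK4: k1 = f(x_n, p_n); k2 = f(x_n + h/2, p_n + (h/2)·k1); k3 = f(x_n + h/2, p_n + (h/2)·k2); k4 = f(x_n + h, p_n + h·k3); p_{n+1} = p_n + (h/6)·(k1 + 2k2 + 2k3 + k4).
x=0.000000, p=0.200000:
  k1 = f(0.000000, 0.200000) = -0.324000
  k2 = f(0.250000, 0.119000) = -0.192780
  k3 = f(0.250000, 0.151805) = -0.245924
  k4 = f(0.500000, 0.077038) = -0.124801
  p ← 0.200000 + (0.5/6)·(k1 + 2k2 + 2k3 + k4) = 0.089483
x=0.500000, p=0.089483:
  k1 = f(0.500000, 0.089483) = -0.144962
  k2 = f(0.750000, 0.053242) = -0.086252
  k3 = f(0.750000, 0.067919) = -0.110030
  k4 = f(1.000000, 0.034468) = -0.055838
  p ← 0.089483 + (0.5/6)·(k1 + 2k2 + 2k3 + k4) = 0.040036
p(1) ≈ 0.0400

0.0400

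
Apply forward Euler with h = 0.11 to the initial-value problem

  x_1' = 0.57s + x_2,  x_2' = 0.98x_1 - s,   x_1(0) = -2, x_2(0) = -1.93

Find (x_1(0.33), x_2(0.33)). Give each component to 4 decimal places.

Euler on (x_1,x_2): x_1_{n+1} = x_1_n + h·x_1', x_2_{n+1} = x_2_n + h·x_2'.
0.000000: (-2.000000, -1.930000); f=(-1.930000, -1.960000) → (-2.212300, -2.145600)
0.110000: (-2.212300, -2.145600); f=(-2.082900, -2.278054) → (-2.441419, -2.396186)
0.220000: (-2.441419, -2.396186); f=(-2.270786, -2.612591) → (-2.691205, -2.683571)
(x_1(0.33), x_2(0.33)) ≈ (-2.6912, -2.6836)

-2.6912, -2.6836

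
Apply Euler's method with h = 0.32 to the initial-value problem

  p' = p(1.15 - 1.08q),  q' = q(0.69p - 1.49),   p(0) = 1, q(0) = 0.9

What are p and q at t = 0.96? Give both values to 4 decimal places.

Euler on (p,q): p_{n+1} = p_n + h·p', q_{n+1} = q_n + h·q'.
0.000000: (1.000000, 0.900000); f=(0.178000, -0.720000) → (1.056960, 0.669600)
0.320000: (1.056960, 0.669600); f=(0.451144, -0.509363) → (1.201326, 0.506604)
0.640000: (1.201326, 0.506604); f=(0.724241, -0.334908) → (1.433083, 0.399433)
(p(0.96), q(0.96)) ≈ (1.4331, 0.3994)

1.4331, 0.3994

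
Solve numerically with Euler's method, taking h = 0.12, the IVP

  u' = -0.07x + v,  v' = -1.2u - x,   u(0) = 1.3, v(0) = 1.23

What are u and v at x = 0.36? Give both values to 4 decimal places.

1.6681, 0.5648

Euler on (u,v): u_{n+1} = u_n + h·u', v_{n+1} = v_n + h·v'.
0.000000: (1.300000, 1.230000); f=(1.230000, -1.560000) → (1.447600, 1.042800)
0.120000: (1.447600, 1.042800); f=(1.034400, -1.857120) → (1.571728, 0.819946)
0.240000: (1.571728, 0.819946); f=(0.803146, -2.126074) → (1.668105, 0.564817)
(u(0.36), v(0.36)) ≈ (1.6681, 0.5648)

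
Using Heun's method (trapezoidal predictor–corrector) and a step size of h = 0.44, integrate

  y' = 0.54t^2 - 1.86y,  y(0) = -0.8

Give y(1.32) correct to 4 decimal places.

Heun: k1 = f(t_n, y_n); k2 = f(t_n + h, y_n + h·k1); y_{n+1} = y_n + (h/2)·(k1 + k2).
t=0.000000, y=-0.800000:
  k1 = f(0.000000, -0.800000) = 1.488000
  k2 = f(0.440000, -0.145280) = 0.374765
  y ← -0.800000 + (0.44/2)·(1.488000 + 0.374765) = -0.390192
t=0.440000, y=-0.390192:
  k1 = f(0.440000, -0.390192) = 0.830301
  k2 = f(0.880000, -0.024859) = 0.464415
  y ← -0.390192 + (0.44/2)·(0.830301 + 0.464415) = -0.105354
t=0.880000, y=-0.105354:
  k1 = f(0.880000, -0.105354) = 0.614135
  k2 = f(1.320000, 0.164865) = 0.634247
  y ← -0.105354 + (0.44/2)·(0.614135 + 0.634247) = 0.169290
y(1.32) ≈ 0.1693

0.1693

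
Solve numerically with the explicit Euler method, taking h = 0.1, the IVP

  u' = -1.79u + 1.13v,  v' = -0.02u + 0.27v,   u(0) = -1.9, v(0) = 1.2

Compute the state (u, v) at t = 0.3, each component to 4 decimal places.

Euler on (u,v): u_{n+1} = u_n + h·u', v_{n+1} = v_n + h·v'.
0.000000: (-1.900000, 1.200000); f=(4.757000, 0.362000) → (-1.424300, 1.236200)
0.100000: (-1.424300, 1.236200); f=(3.946403, 0.362260) → (-1.029660, 1.272426)
0.200000: (-1.029660, 1.272426); f=(3.280932, 0.364148) → (-0.701566, 1.308841)
(u(0.3), v(0.3)) ≈ (-0.7016, 1.3088)

-0.7016, 1.3088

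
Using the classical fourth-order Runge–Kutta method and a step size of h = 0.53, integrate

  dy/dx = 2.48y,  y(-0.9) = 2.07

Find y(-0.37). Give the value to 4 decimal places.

RK4: k1 = f(x_n, y_n); k2 = f(x_n + h/2, y_n + (h/2)·k1); k3 = f(x_n + h/2, y_n + (h/2)·k2); k4 = f(x_n + h, y_n + h·k3); y_{n+1} = y_n + (h/6)·(k1 + 2k2 + 2k3 + k4).
x=-0.900000, y=2.070000:
  k1 = f(-0.900000, 2.070000) = 5.133600
  k2 = f(-0.635000, 3.430404) = 8.507402
  k3 = f(-0.635000, 4.324462) = 10.724665
  k4 = f(-0.370000, 7.754072) = 19.230099
  y ← 2.070000 + (0.53/6)·(k1 + 2k2 + 2k3 + k4) = 7.619792
y(-0.37) ≈ 7.6198

7.6198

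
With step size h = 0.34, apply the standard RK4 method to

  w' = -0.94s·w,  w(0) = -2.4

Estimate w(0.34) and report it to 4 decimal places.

-2.2731

RK4: k1 = f(s_n, w_n); k2 = f(s_n + h/2, w_n + (h/2)·k1); k3 = f(s_n + h/2, w_n + (h/2)·k2); k4 = f(s_n + h, w_n + h·k3); w_{n+1} = w_n + (h/6)·(k1 + 2k2 + 2k3 + k4).
s=0.000000, w=-2.400000:
  k1 = f(0.000000, -2.400000) = 0.000000
  k2 = f(0.170000, -2.400000) = 0.383520
  k3 = f(0.170000, -2.334802) = 0.373101
  k4 = f(0.340000, -2.273146) = 0.726497
  w ← -2.400000 + (0.34/6)·(k1 + 2k2 + 2k3 + k4) = -2.273081
w(0.34) ≈ -2.2731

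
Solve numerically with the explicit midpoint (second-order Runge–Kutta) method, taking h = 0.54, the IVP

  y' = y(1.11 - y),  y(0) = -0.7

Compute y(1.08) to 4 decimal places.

Midpoint: k1 = f(t_n, y_n); k2 = f(t_n + h/2, y_n + (h/2)·k1); y_{n+1} = y_n + h·k2.
t=0.000000, y=-0.700000:
  k1 = f(0.000000, -0.700000) = -1.267000
  k2 = f(0.270000, -1.042090) = -2.242671
  y ← -0.700000 + 0.54·(-2.242671) = -1.911043
t=0.540000, y=-1.911043:
  k1 = f(0.540000, -1.911043) = -5.773341
  k2 = f(0.810000, -3.469845) = -15.891350
  y ← -1.911043 + 0.54·(-15.891350) = -10.492371
y(1.08) ≈ -10.4924

-10.4924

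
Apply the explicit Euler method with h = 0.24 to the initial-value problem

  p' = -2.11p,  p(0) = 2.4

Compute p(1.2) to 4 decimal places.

Euler: p_{n+1} = p_n + h·f(x_n, p_n).
x=0.000000, p=2.400000: f=-5.064000 → p ← 2.400000 + 0.24·(-5.064000) = 1.184640
x=0.240000, p=1.184640: f=-2.499590 → p ← 1.184640 + 0.24·(-2.499590) = 0.584738
x=0.480000, p=0.584738: f=-1.233798 → p ← 0.584738 + 0.24·(-1.233798) = 0.288627
x=0.720000, p=0.288627: f=-0.609003 → p ← 0.288627 + 0.24·(-0.609003) = 0.142466
x=0.960000, p=0.142466: f=-0.300604 → p ← 0.142466 + 0.24·(-0.300604) = 0.070321
p(1.2) ≈ 0.0703

0.0703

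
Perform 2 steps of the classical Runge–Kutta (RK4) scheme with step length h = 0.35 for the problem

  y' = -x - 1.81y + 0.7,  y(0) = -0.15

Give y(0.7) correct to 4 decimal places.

0.0674

RK4: k1 = f(x_n, y_n); k2 = f(x_n + h/2, y_n + (h/2)·k1); k3 = f(x_n + h/2, y_n + (h/2)·k2); k4 = f(x_n + h, y_n + h·k3); y_{n+1} = y_n + (h/6)·(k1 + 2k2 + 2k3 + k4).
x=0.000000, y=-0.150000:
  k1 = f(0.000000, -0.150000) = 0.971500
  k2 = f(0.175000, 0.020012) = 0.488777
  k3 = f(0.175000, -0.064464) = 0.641680
  k4 = f(0.350000, 0.074588) = 0.214996
  y ← -0.150000 + (0.35/6)·(k1 + 2k2 + 2k3 + k4) = 0.051099
x=0.350000, y=0.051099:
  k1 = f(0.350000, 0.051099) = 0.257511
  k2 = f(0.525000, 0.096163) = 0.000944
  k3 = f(0.525000, 0.051264) = 0.082212
  k4 = f(0.700000, 0.079873) = -0.144570
  y ← 0.051099 + (0.35/6)·(k1 + 2k2 + 2k3 + k4) = 0.067389
y(0.7) ≈ 0.0674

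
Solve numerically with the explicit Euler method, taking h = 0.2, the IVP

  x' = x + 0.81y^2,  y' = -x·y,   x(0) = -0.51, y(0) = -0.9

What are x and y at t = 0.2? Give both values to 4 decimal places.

-0.4808, -0.9918

Euler on (x,y): x_{n+1} = x_n + h·x', y_{n+1} = y_n + h·y'.
0.000000: (-0.510000, -0.900000); f=(0.146100, -0.459000) → (-0.480780, -0.991800)
(x(0.2), y(0.2)) ≈ (-0.4808, -0.9918)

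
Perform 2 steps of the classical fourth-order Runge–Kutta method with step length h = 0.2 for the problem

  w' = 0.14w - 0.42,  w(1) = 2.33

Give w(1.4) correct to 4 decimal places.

2.2914

RK4: k1 = f(s_n, w_n); k2 = f(s_n + h/2, w_n + (h/2)·k1); k3 = f(s_n + h/2, w_n + (h/2)·k2); k4 = f(s_n + h, w_n + h·k3); w_{n+1} = w_n + (h/6)·(k1 + 2k2 + 2k3 + k4).
s=1.000000, w=2.330000:
  k1 = f(1.000000, 2.330000) = -0.093800
  k2 = f(1.100000, 2.320620) = -0.095113
  k3 = f(1.100000, 2.320489) = -0.095132
  k4 = f(1.200000, 2.310974) = -0.096464
  w ← 2.330000 + (0.2/6)·(k1 + 2k2 + 2k3 + k4) = 2.310975
s=1.200000, w=2.310975:
  k1 = f(1.200000, 2.310975) = -0.096464
  k2 = f(1.300000, 2.301329) = -0.097814
  k3 = f(1.300000, 2.301193) = -0.097833
  k4 = f(1.400000, 2.291408) = -0.099203
  w ← 2.310975 + (0.2/6)·(k1 + 2k2 + 2k3 + k4) = 2.291410
w(1.4) ≈ 2.2914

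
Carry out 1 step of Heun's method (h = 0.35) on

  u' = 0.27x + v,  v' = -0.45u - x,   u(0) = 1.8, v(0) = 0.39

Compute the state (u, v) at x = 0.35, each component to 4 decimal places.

Heun on (u,v): k1 = f(x_n, state_n); k2 = f(x_n + h, state_n + h·k1); state_{n+1} = state_n + (h/2)·(k1 + k2).
0.000000: (1.800000, 0.390000)
  k1 = (0.390000, -0.810000)
  predictor → (1.936500, 0.106500)
  k2 = (0.201000, -1.221425)
  → (1.903425, 0.034501)
(u(0.35), v(0.35)) ≈ (1.9034, 0.0345)

1.9034, 0.0345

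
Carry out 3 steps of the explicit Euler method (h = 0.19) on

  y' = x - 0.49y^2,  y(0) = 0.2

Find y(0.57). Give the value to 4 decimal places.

Euler: y_{n+1} = y_n + h·f(x_n, y_n).
x=0.000000, y=0.200000: f=-0.019600 → y ← 0.200000 + 0.19·(-0.019600) = 0.196276
x=0.190000, y=0.196276: f=0.171123 → y ← 0.196276 + 0.19·0.171123 = 0.228789
x=0.380000, y=0.228789: f=0.354351 → y ← 0.228789 + 0.19·0.354351 = 0.296116
y(0.57) ≈ 0.2961

0.2961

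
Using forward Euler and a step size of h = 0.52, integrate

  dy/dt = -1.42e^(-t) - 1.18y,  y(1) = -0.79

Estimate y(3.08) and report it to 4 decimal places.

-0.1516

Euler: y_{n+1} = y_n + h·f(t_n, y_n).
t=1.000000, y=-0.790000: f=0.409811 → y ← -0.790000 + 0.52·0.409811 = -0.576898
t=1.520000, y=-0.576898: f=0.370169 → y ← -0.576898 + 0.52·0.370169 = -0.384410
t=2.040000, y=-0.384410: f=0.268963 → y ← -0.384410 + 0.52·0.268963 = -0.244549
t=2.560000, y=-0.244549: f=0.178795 → y ← -0.244549 + 0.52·0.178795 = -0.151576
y(3.08) ≈ -0.1516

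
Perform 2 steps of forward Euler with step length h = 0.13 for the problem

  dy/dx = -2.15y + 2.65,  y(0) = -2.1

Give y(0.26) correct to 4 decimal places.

-0.4974

Euler: y_{n+1} = y_n + h·f(x_n, y_n).
x=0.000000, y=-2.100000: f=7.165000 → y ← -2.100000 + 0.13·7.165000 = -1.168550
x=0.130000, y=-1.168550: f=5.162382 → y ← -1.168550 + 0.13·5.162382 = -0.497440
y(0.26) ≈ -0.4974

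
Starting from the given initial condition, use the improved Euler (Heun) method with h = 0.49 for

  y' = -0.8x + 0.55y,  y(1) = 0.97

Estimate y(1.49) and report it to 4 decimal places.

Heun: k1 = f(x_n, y_n); k2 = f(x_n + h, y_n + h·k1); y_{n+1} = y_n + (h/2)·(k1 + k2).
x=1.000000, y=0.970000:
  k1 = f(1.000000, 0.970000) = -0.266500
  k2 = f(1.490000, 0.839415) = -0.730322
  y ← 0.970000 + (0.49/2)·(-0.266500 + (-0.730322)) = 0.725779
y(1.49) ≈ 0.7258

0.7258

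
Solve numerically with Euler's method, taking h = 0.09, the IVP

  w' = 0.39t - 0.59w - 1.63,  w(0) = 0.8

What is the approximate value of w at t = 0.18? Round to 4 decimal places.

0.4348

Euler: w_{n+1} = w_n + h·f(t_n, w_n).
t=0.000000, w=0.800000: f=-2.102000 → w ← 0.800000 + 0.09·(-2.102000) = 0.610820
t=0.090000, w=0.610820: f=-1.955284 → w ← 0.610820 + 0.09·(-1.955284) = 0.434844
w(0.18) ≈ 0.4348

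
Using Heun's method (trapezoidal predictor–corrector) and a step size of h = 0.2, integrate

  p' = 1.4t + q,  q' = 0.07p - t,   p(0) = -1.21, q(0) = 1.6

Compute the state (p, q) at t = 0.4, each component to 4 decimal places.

-0.4718, 1.4958

Heun on (p,q): k1 = f(t_n, state_n); k2 = f(t_n + h, state_n + h·k1); state_{n+1} = state_n + (h/2)·(k1 + k2).
0.000000: (-1.210000, 1.600000)
  k1 = (1.600000, -0.084700)
  predictor → (-0.890000, 1.583060)
  k2 = (1.863060, -0.262300)
  → (-0.863694, 1.565300)
0.200000: (-0.863694, 1.565300)
  k1 = (1.845300, -0.260459)
  predictor → (-0.494634, 1.513208)
  k2 = (2.073208, -0.434624)
  → (-0.471843, 1.495792)
(p(0.4), q(0.4)) ≈ (-0.4718, 1.4958)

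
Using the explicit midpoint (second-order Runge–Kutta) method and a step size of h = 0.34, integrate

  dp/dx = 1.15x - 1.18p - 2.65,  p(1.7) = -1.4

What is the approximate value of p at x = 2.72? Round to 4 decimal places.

-0.4162

Midpoint: k1 = f(x_n, p_n); k2 = f(x_n + h/2, p_n + (h/2)·k1); p_{n+1} = p_n + h·k2.
x=1.700000, p=-1.400000:
  k1 = f(1.700000, -1.400000) = 0.957000
  k2 = f(1.870000, -1.237310) = 0.960526
  p ← -1.400000 + 0.34·0.960526 = -1.073421
x=2.040000, p=-1.073421:
  k1 = f(2.040000, -1.073421) = 0.962637
  k2 = f(2.210000, -0.909773) = 0.965032
  p ← -1.073421 + 0.34·0.965032 = -0.745310
x=2.380000, p=-0.745310:
  k1 = f(2.380000, -0.745310) = 0.966466
  k2 = f(2.550000, -0.581011) = 0.968093
  p ← -0.745310 + 0.34·0.968093 = -0.416159
p(2.72) ≈ -0.4162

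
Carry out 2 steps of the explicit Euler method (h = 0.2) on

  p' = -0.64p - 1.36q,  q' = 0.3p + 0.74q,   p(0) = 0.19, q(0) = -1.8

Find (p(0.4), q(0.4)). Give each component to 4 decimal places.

1.1304, -2.3198

Euler on (p,q): p_{n+1} = p_n + h·p', q_{n+1} = q_n + h·q'.
0.000000: (0.190000, -1.800000); f=(2.326400, -1.275000) → (0.655280, -2.055000)
0.200000: (0.655280, -2.055000); f=(2.375421, -1.324116) → (1.130364, -2.319823)
(p(0.4), q(0.4)) ≈ (1.1304, -2.3198)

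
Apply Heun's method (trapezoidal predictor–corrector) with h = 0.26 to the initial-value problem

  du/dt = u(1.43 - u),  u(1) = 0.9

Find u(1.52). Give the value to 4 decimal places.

Heun: k1 = f(t_n, u_n); k2 = f(t_n + h, u_n + h·k1); u_{n+1} = u_n + (h/2)·(k1 + k2).
t=1.000000, u=0.900000:
  k1 = f(1.000000, 0.900000) = 0.477000
  k2 = f(1.260000, 1.024020) = 0.415732
  u ← 0.900000 + (0.26/2)·(0.477000 + 0.415732) = 1.016055
t=1.260000, u=1.016055:
  k1 = f(1.260000, 1.016055) = 0.420591
  k2 = f(1.520000, 1.125409) = 0.342790
  u ← 1.016055 + (0.26/2)·(0.420591 + 0.342790) = 1.115295
u(1.52) ≈ 1.1153

1.1153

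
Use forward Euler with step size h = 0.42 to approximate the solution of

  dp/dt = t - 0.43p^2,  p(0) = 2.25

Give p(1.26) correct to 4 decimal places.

Euler: p_{n+1} = p_n + h·f(t_n, p_n).
t=0.000000, p=2.250000: f=-2.176875 → p ← 2.250000 + 0.42·(-2.176875) = 1.335713
t=0.420000, p=1.335713: f=-0.347175 → p ← 1.335713 + 0.42·(-0.347175) = 1.189899
t=0.840000, p=1.189899: f=0.231180 → p ← 1.189899 + 0.42·0.231180 = 1.286995
p(1.26) ≈ 1.2870

1.2870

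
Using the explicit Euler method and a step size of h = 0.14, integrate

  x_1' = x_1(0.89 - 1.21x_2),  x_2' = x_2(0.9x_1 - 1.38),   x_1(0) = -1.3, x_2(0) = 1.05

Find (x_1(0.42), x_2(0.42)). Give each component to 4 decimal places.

-1.3056, 0.2861

Euler on (x_1,x_2): x_1_{n+1} = x_1_n + h·x_1', x_2_{n+1} = x_2_n + h·x_2'.
0.000000: (-1.300000, 1.050000); f=(0.494650, -2.677500) → (-1.230749, 0.675150)
0.140000: (-1.230749, 0.675150); f=(-0.089929, -1.679553) → (-1.243339, 0.440013)
0.280000: (-1.243339, 0.440013); f=(-0.444599, -1.099594) → (-1.305583, 0.286069)
(x_1(0.42), x_2(0.42)) ≈ (-1.3056, 0.2861)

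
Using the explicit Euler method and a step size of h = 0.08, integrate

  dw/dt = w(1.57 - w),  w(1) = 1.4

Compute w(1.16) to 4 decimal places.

Euler: w_{n+1} = w_n + h·f(t_n, w_n).
t=1.000000, w=1.400000: f=0.238000 → w ← 1.400000 + 0.08·0.238000 = 1.419040
t=1.080000, w=1.419040: f=0.214218 → w ← 1.419040 + 0.08·0.214218 = 1.436177
w(1.16) ≈ 1.4362

1.4362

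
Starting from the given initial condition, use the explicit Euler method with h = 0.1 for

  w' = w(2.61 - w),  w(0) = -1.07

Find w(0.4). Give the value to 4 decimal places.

-4.7242

Euler: w_{n+1} = w_n + h·f(t_n, w_n).
t=0.000000, w=-1.070000: f=-3.937600 → w ← -1.070000 + 0.1·(-3.937600) = -1.463760
t=0.100000, w=-1.463760: f=-5.963007 → w ← -1.463760 + 0.1·(-5.963007) = -2.060061
t=0.200000, w=-2.060061: f=-9.620608 → w ← -2.060061 + 0.1·(-9.620608) = -3.022122
t=0.300000, w=-3.022122: f=-17.020956 → w ← -3.022122 + 0.1·(-17.020956) = -4.724217
w(0.4) ≈ -4.7242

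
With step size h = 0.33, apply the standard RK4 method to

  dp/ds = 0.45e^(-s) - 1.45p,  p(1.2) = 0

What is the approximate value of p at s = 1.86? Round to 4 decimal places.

RK4: k1 = f(s_n, p_n); k2 = f(s_n + h/2, p_n + (h/2)·k1); k3 = f(s_n + h/2, p_n + (h/2)·k2); k4 = f(s_n + h, p_n + h·k3); p_{n+1} = p_n + (h/6)·(k1 + 2k2 + 2k3 + k4).
s=1.200000, p=0.000000:
  k1 = f(1.200000, 0.000000) = 0.135537
  k2 = f(1.365000, 0.022364) = 0.082494
  k3 = f(1.365000, 0.013612) = 0.095185
  k4 = f(1.530000, 0.031411) = 0.051895
  p ← 0.000000 + (0.33/6)·(k1 + 2k2 + 2k3 + k4) = 0.029853
s=1.530000, p=0.029853:
  k1 = f(1.530000, 0.029853) = 0.054154
  k2 = f(1.695000, 0.038789) = 0.026376
  k3 = f(1.695000, 0.034205) = 0.033022
  k4 = f(1.860000, 0.040751) = 0.010964
  p ← 0.029853 + (0.33/6)·(k1 + 2k2 + 2k3 + k4) = 0.039969
p(1.86) ≈ 0.0400

0.0400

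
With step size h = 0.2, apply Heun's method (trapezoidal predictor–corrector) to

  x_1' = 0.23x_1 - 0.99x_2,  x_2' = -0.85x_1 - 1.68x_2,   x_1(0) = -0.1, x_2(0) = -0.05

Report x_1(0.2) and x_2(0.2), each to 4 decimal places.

-0.0979, -0.0223

Heun on (x_1,x_2): k1 = f(x_n, state_n); k2 = f(x_n + h, state_n + h·k1); state_{n+1} = state_n + (h/2)·(k1 + k2).
0.000000: (-0.100000, -0.050000)
  k1 = (0.026500, 0.169000)
  predictor → (-0.094700, -0.016200)
  k2 = (-0.005743, 0.107711)
  → (-0.097924, -0.022329)
(x_1(0.2), x_2(0.2)) ≈ (-0.0979, -0.0223)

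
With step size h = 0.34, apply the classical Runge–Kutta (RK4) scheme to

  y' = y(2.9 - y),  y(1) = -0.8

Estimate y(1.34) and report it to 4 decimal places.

-3.7811

RK4: k1 = f(x_n, y_n); k2 = f(x_n + h/2, y_n + (h/2)·k1); k3 = f(x_n + h/2, y_n + (h/2)·k2); k4 = f(x_n + h, y_n + h·k3); y_{n+1} = y_n + (h/6)·(k1 + 2k2 + 2k3 + k4).
x=1.000000, y=-0.800000:
  k1 = f(1.000000, -0.800000) = -2.960000
  k2 = f(1.170000, -1.303200) = -5.477610
  k3 = f(1.170000, -1.731194) = -8.017494
  k4 = f(1.340000, -3.525948) = -22.657557
  y ← -0.800000 + (0.34/6)·(k1 + 2k2 + 2k3 + k4) = -3.781107
y(1.34) ≈ -3.7811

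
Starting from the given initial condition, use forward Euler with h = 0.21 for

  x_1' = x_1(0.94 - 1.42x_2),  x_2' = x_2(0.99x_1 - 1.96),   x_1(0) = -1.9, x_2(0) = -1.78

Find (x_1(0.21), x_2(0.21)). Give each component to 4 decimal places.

Euler on (x_1,x_2): x_1_{n+1} = x_1_n + h·x_1', x_2_{n+1} = x_2_n + h·x_2'.
0.000000: (-1.900000, -1.780000); f=(-6.588440, 6.836980) → (-3.283572, -0.344234)
(x_1(0.21), x_2(0.21)) ≈ (-3.2836, -0.3442)

-3.2836, -0.3442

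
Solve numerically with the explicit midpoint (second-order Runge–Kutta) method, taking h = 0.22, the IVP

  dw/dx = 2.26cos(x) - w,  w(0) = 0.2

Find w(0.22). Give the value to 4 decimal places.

Midpoint: k1 = f(x_n, w_n); k2 = f(x_n + h/2, w_n + (h/2)·k1); w_{n+1} = w_n + h·k2.
x=0.000000, w=0.200000:
  k1 = f(0.000000, 0.200000) = 2.060000
  k2 = f(0.110000, 0.426600) = 1.819741
  w ← 0.200000 + 0.22·1.819741 = 0.600343
w(0.22) ≈ 0.6003

0.6003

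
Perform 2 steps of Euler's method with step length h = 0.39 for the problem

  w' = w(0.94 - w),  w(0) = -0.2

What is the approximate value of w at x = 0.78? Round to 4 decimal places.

Euler: w_{n+1} = w_n + h·f(x_n, w_n).
x=0.000000, w=-0.200000: f=-0.228000 → w ← -0.200000 + 0.39·(-0.228000) = -0.288920
x=0.390000, w=-0.288920: f=-0.355060 → w ← -0.288920 + 0.39·(-0.355060) = -0.427393
w(0.78) ≈ -0.4274

-0.4274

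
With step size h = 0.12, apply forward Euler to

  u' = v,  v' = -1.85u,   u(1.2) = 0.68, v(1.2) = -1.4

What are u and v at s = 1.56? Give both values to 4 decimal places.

0.1261, -1.7370

Euler on (u,v): u_{n+1} = u_n + h·u', v_{n+1} = v_n + h·v'.
1.200000: (0.680000, -1.400000); f=(-1.400000, -1.258000) → (0.512000, -1.550960)
1.320000: (0.512000, -1.550960); f=(-1.550960, -0.947200) → (0.325885, -1.664624)
1.440000: (0.325885, -1.664624); f=(-1.664624, -0.602887) → (0.126130, -1.736970)
(u(1.56), v(1.56)) ≈ (0.1261, -1.7370)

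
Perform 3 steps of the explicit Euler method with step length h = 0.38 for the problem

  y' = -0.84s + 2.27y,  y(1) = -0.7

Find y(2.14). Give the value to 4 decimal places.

Euler: y_{n+1} = y_n + h·f(s_n, y_n).
s=1.000000, y=-0.700000: f=-2.429000 → y ← -0.700000 + 0.38·(-2.429000) = -1.623020
s=1.380000, y=-1.623020: f=-4.843455 → y ← -1.623020 + 0.38·(-4.843455) = -3.463533
s=1.760000, y=-3.463533: f=-9.340620 → y ← -3.463533 + 0.38·(-9.340620) = -7.012969
y(2.14) ≈ -7.0130

-7.0130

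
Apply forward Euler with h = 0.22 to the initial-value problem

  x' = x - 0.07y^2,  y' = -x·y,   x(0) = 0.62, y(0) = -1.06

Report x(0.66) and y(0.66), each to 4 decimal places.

1.0753, -0.6167

Euler on (x,y): x_{n+1} = x_n + h·x', y_{n+1} = y_n + h·y'.
0.000000: (0.620000, -1.060000); f=(0.541348, 0.657200) → (0.739097, -0.915416)
0.220000: (0.739097, -0.915416); f=(0.680438, 0.676581) → (0.888793, -0.766568)
0.440000: (0.888793, -0.766568); f=(0.847659, 0.681320) → (1.075278, -0.616678)
(x(0.66), y(0.66)) ≈ (1.0753, -0.6167)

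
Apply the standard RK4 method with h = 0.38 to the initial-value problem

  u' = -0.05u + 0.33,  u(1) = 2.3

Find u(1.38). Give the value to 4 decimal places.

RK4: k1 = f(t_n, u_n); k2 = f(t_n + h/2, u_n + (h/2)·k1); k3 = f(t_n + h/2, u_n + (h/2)·k2); k4 = f(t_n + h, u_n + h·k3); u_{n+1} = u_n + (h/6)·(k1 + 2k2 + 2k3 + k4).
t=1.000000, u=2.300000:
  k1 = f(1.000000, 2.300000) = 0.215000
  k2 = f(1.190000, 2.340850) = 0.212958
  k3 = f(1.190000, 2.340462) = 0.212977
  k4 = f(1.380000, 2.380931) = 0.210953
  u ← 2.300000 + (0.38/6)·(k1 + 2k2 + 2k3 + k4) = 2.380929
u(1.38) ≈ 2.3809

2.3809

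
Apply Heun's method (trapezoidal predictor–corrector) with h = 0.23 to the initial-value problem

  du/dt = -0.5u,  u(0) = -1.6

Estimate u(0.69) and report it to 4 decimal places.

Heun: k1 = f(t_n, u_n); k2 = f(t_n + h, u_n + h·k1); u_{n+1} = u_n + (h/2)·(k1 + k2).
t=0.000000, u=-1.600000:
  k1 = f(0.000000, -1.600000) = 0.800000
  k2 = f(0.230000, -1.416000) = 0.708000
  u ← -1.600000 + (0.23/2)·(0.800000 + 0.708000) = -1.426580
t=0.230000, u=-1.426580:
  k1 = f(0.230000, -1.426580) = 0.713290
  k2 = f(0.460000, -1.262523) = 0.631262
  u ← -1.426580 + (0.23/2)·(0.713290 + 0.631262) = -1.271957
t=0.460000, u=-1.271957:
  k1 = f(0.460000, -1.271957) = 0.635978
  k2 = f(0.690000, -1.125682) = 0.562841
  u ← -1.271957 + (0.23/2)·(0.635978 + 0.562841) = -1.134092
u(0.69) ≈ -1.1341

-1.1341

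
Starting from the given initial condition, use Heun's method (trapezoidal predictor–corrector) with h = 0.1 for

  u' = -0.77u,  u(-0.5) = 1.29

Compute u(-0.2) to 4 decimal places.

Heun: k1 = f(x_n, u_n); k2 = f(x_n + h, u_n + h·k1); u_{n+1} = u_n + (h/2)·(k1 + k2).
x=-0.500000, u=1.290000:
  k1 = f(-0.500000, 1.290000) = -0.993300
  k2 = f(-0.400000, 1.190670) = -0.916816
  u ← 1.290000 + (0.1/2)·(-0.993300 + (-0.916816)) = 1.194494
x=-0.400000, u=1.194494:
  k1 = f(-0.400000, 1.194494) = -0.919761
  k2 = f(-0.300000, 1.102518) = -0.848939
  u ← 1.194494 + (0.1/2)·(-0.919761 + (-0.848939)) = 1.106059
x=-0.300000, u=1.106059:
  k1 = f(-0.300000, 1.106059) = -0.851666
  k2 = f(-0.200000, 1.020893) = -0.786087
  u ← 1.106059 + (0.1/2)·(-0.851666 + (-0.786087)) = 1.024172
u(-0.2) ≈ 1.0242

1.0242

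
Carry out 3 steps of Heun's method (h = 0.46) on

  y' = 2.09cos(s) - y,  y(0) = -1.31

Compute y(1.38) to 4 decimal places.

0.5218

Heun: k1 = f(s_n, y_n); k2 = f(s_n + h, y_n + h·k1); y_{n+1} = y_n + (h/2)·(k1 + k2).
s=0.000000, y=-1.310000:
  k1 = f(0.000000, -1.310000) = 3.400000
  k2 = f(0.460000, 0.254000) = 1.618750
  y ← -1.310000 + (0.46/2)·(3.400000 + 1.618750) = -0.155688
s=0.460000, y=-0.155688:
  k1 = f(0.460000, -0.155688) = 2.028437
  k2 = f(0.920000, 0.777394) = 0.488771
  y ← -0.155688 + (0.46/2)·(2.028437 + 0.488771) = 0.423270
s=0.920000, y=0.423270:
  k1 = f(0.920000, 0.423270) = 0.842894
  k2 = f(1.380000, 0.811001) = -0.414652
  y ← 0.423270 + (0.46/2)·(0.842894 + (-0.414652)) = 0.521766
y(1.38) ≈ 0.5218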